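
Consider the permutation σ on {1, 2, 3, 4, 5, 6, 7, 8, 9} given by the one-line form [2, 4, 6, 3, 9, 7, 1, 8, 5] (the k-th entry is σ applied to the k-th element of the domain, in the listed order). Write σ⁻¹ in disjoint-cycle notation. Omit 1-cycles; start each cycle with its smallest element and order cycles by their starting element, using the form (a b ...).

(1 7 6 3 4 2)(5 9)

The cycle decomposition of σ is (1 2 4 3 6 7)(5 9).
The inverse reverses every cycle; in canonical form, σ⁻¹ = (1 7 6 3 4 2)(5 9).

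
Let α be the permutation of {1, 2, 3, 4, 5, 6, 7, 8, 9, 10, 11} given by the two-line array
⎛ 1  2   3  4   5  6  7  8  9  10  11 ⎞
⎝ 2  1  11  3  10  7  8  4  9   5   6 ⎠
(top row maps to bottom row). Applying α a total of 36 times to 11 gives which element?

11

Tracing 11 → 6 → … returns to 11 after 6 steps, so 11 lies in a 6-cycle (3 11 6 7 8 4).
Powers repeat with period 6 on this cycle, and 36 mod 6 = 0, so α^36(11) = α^0(11).
So α^36(11) = 11.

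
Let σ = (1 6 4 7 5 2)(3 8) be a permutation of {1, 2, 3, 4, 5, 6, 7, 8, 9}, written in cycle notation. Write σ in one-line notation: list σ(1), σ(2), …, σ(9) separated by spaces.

6 1 8 7 2 4 5 3 9

Reading each image from the cycles: 1↦6, 2↦1, 3↦8, 4↦7, 5↦2, 6↦4, 7↦5, 8↦3, 9↦9.
Listing these in domain order gives 6 1 8 7 2 4 5 3 9.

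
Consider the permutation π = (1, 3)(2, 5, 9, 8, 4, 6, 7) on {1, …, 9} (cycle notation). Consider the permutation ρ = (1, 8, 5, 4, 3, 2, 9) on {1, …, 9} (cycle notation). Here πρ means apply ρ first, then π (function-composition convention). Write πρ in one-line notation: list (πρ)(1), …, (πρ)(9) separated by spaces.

(πρ)(x) = π(ρ(x)). Computing each image: π(ρ(1)) = π(8) = 4, π(ρ(2)) = π(9) = 8, π(ρ(3)) = π(2) = 5, π(ρ(4)) = π(3) = 1, π(ρ(5)) = π(4) = 6, π(ρ(6)) = π(6) = 7, π(ρ(7)) = π(7) = 2, π(ρ(8)) = π(5) = 9, π(ρ(9)) = π(1) = 3.
Hence πρ = [4 8 5 1 6 7 2 9 3].

4 8 5 1 6 7 2 9 3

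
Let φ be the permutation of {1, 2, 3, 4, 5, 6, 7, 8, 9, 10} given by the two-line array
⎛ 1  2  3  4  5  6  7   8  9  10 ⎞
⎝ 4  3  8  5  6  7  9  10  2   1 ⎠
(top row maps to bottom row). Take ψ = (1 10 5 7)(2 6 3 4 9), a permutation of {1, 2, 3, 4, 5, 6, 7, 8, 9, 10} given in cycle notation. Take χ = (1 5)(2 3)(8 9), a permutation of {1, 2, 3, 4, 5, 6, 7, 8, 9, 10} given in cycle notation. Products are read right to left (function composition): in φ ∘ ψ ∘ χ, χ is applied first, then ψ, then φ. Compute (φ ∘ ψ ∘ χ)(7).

Apply the permutations in order: χ(7) = 7, then ψ(7) = 1, then φ(1) = 4. So (φ ∘ ψ ∘ χ)(7) = 4.

4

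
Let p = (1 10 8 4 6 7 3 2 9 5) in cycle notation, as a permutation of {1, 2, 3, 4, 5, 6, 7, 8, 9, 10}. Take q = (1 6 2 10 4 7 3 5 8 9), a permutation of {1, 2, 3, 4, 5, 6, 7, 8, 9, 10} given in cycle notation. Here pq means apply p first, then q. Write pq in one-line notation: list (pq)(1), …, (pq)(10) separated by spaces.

4 1 10 2 6 3 5 7 8 9

For each element, apply p then q: 1 → 10 → 4; 2 → 9 → 1; 3 → 2 → 10; 4 → 6 → 2; 5 → 1 → 6; 6 → 7 → 3; 7 → 3 → 5; 8 → 4 → 7; 9 → 5 → 8; 10 → 8 → 9.
So pq in one-line form is 4 1 10 2 6 3 5 7 8 9.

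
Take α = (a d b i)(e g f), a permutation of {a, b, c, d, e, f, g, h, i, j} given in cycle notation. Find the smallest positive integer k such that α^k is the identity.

The cycle type of α is (4, 3, 1, 1, 1).
Since disjoint cycles commute, ord(α) = lcm(4, 3) = 12.

12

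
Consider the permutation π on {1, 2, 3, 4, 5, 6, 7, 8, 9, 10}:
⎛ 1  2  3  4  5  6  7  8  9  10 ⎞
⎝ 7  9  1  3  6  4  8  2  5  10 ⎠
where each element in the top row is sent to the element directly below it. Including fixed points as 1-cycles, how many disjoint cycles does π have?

The cycle decomposition is (1, 7, 8, 2, 9, 5, 6, 4, 3)(10), which has 2 cycles (counting 1-cycles).

2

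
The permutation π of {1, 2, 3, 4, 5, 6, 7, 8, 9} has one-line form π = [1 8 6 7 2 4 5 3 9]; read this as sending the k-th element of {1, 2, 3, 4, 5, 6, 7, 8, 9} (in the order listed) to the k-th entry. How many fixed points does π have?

The fixed points (elements with π(x) = x) are {1, 9}, so there are 2.

2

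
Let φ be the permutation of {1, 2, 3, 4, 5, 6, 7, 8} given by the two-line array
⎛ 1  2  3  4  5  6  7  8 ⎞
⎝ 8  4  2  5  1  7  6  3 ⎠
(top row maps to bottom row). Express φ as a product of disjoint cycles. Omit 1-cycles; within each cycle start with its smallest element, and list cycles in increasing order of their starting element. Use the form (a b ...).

From 1: 1 → 8 → 3 → 2 → 4 → 5 → 1, closing the cycle (1 8 3 2 4 5).
Repeating from the next unused element and collecting all non-trivial cycles gives (1 8 3 2 4 5)(6 7).

(1 8 3 2 4 5)(6 7)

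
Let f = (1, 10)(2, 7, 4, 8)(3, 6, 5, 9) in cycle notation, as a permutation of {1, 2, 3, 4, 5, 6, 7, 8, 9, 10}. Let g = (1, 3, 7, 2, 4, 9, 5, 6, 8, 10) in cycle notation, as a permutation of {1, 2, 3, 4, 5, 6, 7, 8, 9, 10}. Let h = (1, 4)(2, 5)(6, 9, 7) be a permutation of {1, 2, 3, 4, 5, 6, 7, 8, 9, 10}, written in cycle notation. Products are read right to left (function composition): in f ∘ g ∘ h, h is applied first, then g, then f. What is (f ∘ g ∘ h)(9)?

7

Chase 9: h(9) = 7; g(7) = 2; f(2) = 7. Hence (f ∘ g ∘ h)(9) = 7.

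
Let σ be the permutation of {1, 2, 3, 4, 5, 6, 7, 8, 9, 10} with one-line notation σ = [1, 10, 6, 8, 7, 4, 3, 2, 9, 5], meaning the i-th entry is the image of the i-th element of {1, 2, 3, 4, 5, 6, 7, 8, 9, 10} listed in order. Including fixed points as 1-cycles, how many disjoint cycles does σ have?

The cycle decomposition is (1)(2 10 5 7 3 6 4 8)(9), which has 3 cycles (counting 1-cycles).

3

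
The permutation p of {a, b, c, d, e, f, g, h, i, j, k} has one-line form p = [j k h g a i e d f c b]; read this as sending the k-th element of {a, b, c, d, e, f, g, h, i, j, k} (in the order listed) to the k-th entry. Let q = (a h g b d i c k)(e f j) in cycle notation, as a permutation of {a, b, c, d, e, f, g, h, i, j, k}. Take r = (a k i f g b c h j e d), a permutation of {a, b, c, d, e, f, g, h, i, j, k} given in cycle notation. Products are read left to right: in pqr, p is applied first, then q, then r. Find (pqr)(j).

Apply the permutations in order: p(j) = c, then q(c) = k, then r(k) = i. So (pqr)(j) = i.

i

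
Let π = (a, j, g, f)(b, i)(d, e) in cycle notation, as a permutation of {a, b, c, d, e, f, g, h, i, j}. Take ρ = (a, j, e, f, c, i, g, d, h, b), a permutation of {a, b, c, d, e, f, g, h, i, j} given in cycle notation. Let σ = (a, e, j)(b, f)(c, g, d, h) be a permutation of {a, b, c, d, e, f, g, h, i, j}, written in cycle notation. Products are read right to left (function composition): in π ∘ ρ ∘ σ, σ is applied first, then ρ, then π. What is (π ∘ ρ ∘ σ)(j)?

Chase j: σ(j) = a; ρ(a) = j; π(j) = g. Hence (π ∘ ρ ∘ σ)(j) = g.

g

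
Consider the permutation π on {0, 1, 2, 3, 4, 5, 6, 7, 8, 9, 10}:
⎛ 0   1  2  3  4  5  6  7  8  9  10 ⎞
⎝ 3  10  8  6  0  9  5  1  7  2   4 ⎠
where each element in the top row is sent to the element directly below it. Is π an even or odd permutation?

In disjoint-cycle form the cycle lengths are 11.
A cycle is odd iff its length is even; π has 0 even-length cycles, so sgn(π) = (−1)^0 and π is even.

even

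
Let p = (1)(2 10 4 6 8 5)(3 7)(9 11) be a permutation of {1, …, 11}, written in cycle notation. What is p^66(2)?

2 lies in the 6-cycle (2 10 4 6 8 5).
On a 6-cycle, p^6 is the identity, so p^66 = p^0 there (66 ≡ 0 mod 6).
So p^66(2) = 2.

2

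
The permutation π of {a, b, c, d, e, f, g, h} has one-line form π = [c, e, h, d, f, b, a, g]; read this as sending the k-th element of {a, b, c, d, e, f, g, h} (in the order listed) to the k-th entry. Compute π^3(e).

e

Tracing e → f → … returns to e after 3 steps, so e lies in a 3-cycle (b e f).
Powers repeat with period 3 on this cycle, and 3 mod 3 = 0, so π^3(e) = π^0(e).
So π^3(e) = e.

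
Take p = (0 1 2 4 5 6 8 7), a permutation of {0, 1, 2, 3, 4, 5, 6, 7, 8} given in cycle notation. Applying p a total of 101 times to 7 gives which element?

5

7 lies in the 8-cycle (0 1 2 4 5 6 8 7).
Since the cycle has length 8, p^101 acts on it the same as p^5 (101 mod 8 = 5).
Advancing 5 steps from 7: 7 → 0 → 1 → 2 → 4 → 5.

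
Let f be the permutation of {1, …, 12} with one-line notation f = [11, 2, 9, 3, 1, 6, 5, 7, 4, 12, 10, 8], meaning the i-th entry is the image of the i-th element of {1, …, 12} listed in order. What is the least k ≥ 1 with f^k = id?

21

Writing f as disjoint cycles, the cycle lengths are 7, 3, 1, 1.
The order is lcm(7, 3) = 21.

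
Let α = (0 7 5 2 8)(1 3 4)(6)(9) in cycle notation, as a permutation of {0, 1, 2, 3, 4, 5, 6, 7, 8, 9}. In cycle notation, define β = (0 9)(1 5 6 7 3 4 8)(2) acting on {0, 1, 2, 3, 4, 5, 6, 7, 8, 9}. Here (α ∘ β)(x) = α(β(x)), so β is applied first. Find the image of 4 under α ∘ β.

First apply β: β(4) = 8, then α(8) = 0. Thus (α ∘ β)(4) = 0.

0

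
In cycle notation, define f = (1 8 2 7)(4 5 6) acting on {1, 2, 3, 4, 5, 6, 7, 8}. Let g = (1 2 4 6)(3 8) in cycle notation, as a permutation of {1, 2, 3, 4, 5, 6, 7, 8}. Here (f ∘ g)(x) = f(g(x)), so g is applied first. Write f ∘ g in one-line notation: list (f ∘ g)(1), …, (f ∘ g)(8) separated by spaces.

7 5 2 4 6 8 1 3

(f ∘ g)(x) = f(g(x)). Computing each image: f(g(1)) = f(2) = 7, f(g(2)) = f(4) = 5, f(g(3)) = f(8) = 2, f(g(4)) = f(6) = 4, f(g(5)) = f(5) = 6, f(g(6)) = f(1) = 8, f(g(7)) = f(7) = 1, f(g(8)) = f(3) = 3.
Hence f ∘ g = [7 5 2 4 6 8 1 3].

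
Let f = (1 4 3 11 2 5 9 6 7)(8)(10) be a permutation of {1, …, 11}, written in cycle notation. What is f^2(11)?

11 lies in the 9-cycle (1 4 3 11 2 5 9 6 7).
Advancing 2 steps from 11: 11 → 2 → 5.

5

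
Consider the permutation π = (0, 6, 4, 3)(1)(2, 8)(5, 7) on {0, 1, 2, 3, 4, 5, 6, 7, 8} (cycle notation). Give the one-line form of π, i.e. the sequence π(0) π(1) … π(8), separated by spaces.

Each element maps to the next entry in its cycle (wrapping to the front): 0↦6, 1↦1, 2↦8, 3↦0, 4↦3, 5↦7, 6↦4, 7↦5, 8↦2.
Listing these in domain order gives 6 1 8 0 3 7 4 5 2.

6 1 8 0 3 7 4 5 2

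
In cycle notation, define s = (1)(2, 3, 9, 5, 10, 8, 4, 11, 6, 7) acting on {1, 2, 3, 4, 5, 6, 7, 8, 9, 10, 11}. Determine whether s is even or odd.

The cycle lengths are 10, 1.
A cycle of length ℓ contributes ℓ−1 transpositions, so s is a product of 9 transpositions — odd.

odd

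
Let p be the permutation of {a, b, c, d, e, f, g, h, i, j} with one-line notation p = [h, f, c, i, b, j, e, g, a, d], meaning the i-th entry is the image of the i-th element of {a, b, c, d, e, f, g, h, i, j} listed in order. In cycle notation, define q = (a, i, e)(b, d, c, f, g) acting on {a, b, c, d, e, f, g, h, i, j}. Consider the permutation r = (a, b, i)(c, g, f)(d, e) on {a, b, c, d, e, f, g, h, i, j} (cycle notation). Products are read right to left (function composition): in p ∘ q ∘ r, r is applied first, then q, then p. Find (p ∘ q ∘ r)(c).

f

(p ∘ q ∘ r)(c) = p(q(r(c))). r(c) = g, then q(g) = b, then p(b) = f, so the result is f.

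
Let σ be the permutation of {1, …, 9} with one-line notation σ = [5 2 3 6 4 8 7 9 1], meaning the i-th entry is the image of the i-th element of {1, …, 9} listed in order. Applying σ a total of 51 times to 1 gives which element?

Tracing 1 → 5 → … returns to 1 after 6 steps, so 1 lies in a 6-cycle (1, 5, 4, 6, 8, 9).
Powers repeat with period 6 on this cycle, and 51 mod 6 = 3, so σ^51(1) = σ^3(1).
Stepping 3 places around the cycle: 1 → 5 → 4 → 6.

6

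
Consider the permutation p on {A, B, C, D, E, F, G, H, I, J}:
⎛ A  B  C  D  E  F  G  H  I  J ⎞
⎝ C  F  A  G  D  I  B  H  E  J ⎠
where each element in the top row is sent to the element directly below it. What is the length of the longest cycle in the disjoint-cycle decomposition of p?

Decomposing into disjoint cycles gives (A C)(B F I E D G); the longest has length 6.

6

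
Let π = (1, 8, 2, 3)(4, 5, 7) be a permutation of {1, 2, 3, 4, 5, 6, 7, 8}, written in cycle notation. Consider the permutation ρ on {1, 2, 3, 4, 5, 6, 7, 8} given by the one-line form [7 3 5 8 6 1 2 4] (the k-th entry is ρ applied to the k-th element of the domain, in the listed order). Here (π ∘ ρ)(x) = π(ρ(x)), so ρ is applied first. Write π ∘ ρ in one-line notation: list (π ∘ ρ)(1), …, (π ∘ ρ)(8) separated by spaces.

4 1 7 2 6 8 3 5

(π ∘ ρ)(x) = π(ρ(x)). Computing each image: π(ρ(1)) = π(7) = 4, π(ρ(2)) = π(3) = 1, π(ρ(3)) = π(5) = 7, π(ρ(4)) = π(8) = 2, π(ρ(5)) = π(6) = 6, π(ρ(6)) = π(1) = 8, π(ρ(7)) = π(2) = 3, π(ρ(8)) = π(4) = 5.
Hence π ∘ ρ = [4 1 7 2 6 8 3 5].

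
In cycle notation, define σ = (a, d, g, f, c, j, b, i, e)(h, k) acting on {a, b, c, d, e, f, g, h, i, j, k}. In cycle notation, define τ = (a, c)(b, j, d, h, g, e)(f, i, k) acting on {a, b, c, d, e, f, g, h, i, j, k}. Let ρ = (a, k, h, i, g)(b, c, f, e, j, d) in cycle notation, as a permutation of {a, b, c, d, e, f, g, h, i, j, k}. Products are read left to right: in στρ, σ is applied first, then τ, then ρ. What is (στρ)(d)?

j

Chase d: σ(d) = g; τ(g) = e; ρ(e) = j. Hence (στρ)(d) = j.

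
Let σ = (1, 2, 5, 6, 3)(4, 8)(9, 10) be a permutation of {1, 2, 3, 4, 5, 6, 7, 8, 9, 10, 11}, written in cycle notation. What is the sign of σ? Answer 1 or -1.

1

The cycle lengths are 5, 2, 2, 1, 1.
A cycle of length ℓ contributes ℓ−1 transpositions, so σ is a product of 4 + 1 + 1 = 6 transpositions — even.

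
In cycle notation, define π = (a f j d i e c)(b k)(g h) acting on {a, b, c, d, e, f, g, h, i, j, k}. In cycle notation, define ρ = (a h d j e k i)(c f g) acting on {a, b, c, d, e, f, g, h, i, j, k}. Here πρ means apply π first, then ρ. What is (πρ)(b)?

i

π(b) = k, then ρ(k) = i; composing gives (πρ)(b) = i.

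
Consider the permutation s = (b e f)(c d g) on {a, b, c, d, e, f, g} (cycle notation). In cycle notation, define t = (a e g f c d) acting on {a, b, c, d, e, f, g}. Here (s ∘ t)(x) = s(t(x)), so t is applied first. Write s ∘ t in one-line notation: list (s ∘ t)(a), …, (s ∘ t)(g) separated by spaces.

(s ∘ t)(x) = s(t(x)). Computing each image: s(t(a)) = s(e) = f, s(t(b)) = s(b) = e, s(t(c)) = s(d) = g, s(t(d)) = s(a) = a, s(t(e)) = s(g) = c, s(t(f)) = s(c) = d, s(t(g)) = s(f) = b.
Hence s ∘ t = [f e g a c d b].

f e g a c d b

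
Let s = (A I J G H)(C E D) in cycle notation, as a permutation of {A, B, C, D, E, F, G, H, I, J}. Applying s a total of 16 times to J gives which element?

G

J lies in the 5-cycle (A I J G H).
On a 5-cycle, s^5 is the identity, so s^16 = s^1 there (16 ≡ 1 mod 5).
Stepping 1 place around the cycle: J → G.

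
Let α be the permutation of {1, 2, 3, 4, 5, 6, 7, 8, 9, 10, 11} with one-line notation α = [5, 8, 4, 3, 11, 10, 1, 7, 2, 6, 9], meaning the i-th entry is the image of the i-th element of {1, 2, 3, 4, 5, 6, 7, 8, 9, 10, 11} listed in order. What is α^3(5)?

2

Tracing 5 → 11 → … returns to 5 after 7 steps, so 5 lies in a 7-cycle (1, 5, 11, 9, 2, 8, 7).
Advancing 3 steps from 5: 5 → 11 → 9 → 2.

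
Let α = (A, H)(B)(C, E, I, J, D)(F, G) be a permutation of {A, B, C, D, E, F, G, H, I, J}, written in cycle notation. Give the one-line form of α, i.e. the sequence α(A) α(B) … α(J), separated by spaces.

Reading each image from the cycles: A→H, B→B, C→E, D→C, E→I, F→G, G→F, H→A, I→J, J→D.
So the one-line form is H B E C I G F A J D.

H B E C I G F A J D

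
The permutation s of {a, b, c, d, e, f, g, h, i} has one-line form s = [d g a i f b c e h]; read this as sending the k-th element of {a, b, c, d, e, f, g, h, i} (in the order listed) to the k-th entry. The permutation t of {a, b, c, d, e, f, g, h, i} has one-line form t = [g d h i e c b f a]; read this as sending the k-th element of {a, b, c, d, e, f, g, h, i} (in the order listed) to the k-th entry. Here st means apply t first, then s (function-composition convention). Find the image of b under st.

i

First apply t: t(b) = d, then s(d) = i. Thus (st)(b) = i.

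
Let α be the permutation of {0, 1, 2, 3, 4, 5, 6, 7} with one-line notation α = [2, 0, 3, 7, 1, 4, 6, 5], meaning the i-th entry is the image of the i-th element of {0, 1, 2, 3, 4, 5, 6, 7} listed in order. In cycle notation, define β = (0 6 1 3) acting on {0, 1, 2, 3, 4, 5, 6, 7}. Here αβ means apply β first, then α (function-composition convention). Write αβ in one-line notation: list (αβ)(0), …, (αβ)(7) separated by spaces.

(αβ)(x) = α(β(x)). Computing each image: α(β(0)) = α(6) = 6, α(β(1)) = α(3) = 7, α(β(2)) = α(2) = 3, α(β(3)) = α(0) = 2, α(β(4)) = α(4) = 1, α(β(5)) = α(5) = 4, α(β(6)) = α(1) = 0, α(β(7)) = α(7) = 5.
Hence αβ = [6 7 3 2 1 4 0 5].

6 7 3 2 1 4 0 5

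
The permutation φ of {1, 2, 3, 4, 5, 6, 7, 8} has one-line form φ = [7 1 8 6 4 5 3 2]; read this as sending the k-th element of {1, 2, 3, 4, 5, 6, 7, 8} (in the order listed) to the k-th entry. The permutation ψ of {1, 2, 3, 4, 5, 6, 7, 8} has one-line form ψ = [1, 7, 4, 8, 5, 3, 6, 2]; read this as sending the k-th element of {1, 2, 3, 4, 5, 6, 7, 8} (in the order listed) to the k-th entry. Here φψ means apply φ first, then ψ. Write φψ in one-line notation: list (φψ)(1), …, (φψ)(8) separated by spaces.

6 1 2 3 8 5 4 7

Chase each element through φ then ψ: 1 → 7 → 6; 2 → 1 → 1; 3 → 8 → 2; 4 → 6 → 3; 5 → 4 → 8; 6 → 5 → 5; 7 → 3 → 4; 8 → 2 → 7.
So φψ in one-line form is 6 1 2 3 8 5 4 7.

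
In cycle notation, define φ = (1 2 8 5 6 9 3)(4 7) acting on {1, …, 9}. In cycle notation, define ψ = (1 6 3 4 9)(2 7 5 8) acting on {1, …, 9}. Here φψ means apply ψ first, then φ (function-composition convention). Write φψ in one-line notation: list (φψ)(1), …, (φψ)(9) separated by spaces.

For each element, apply ψ then φ: 1 → 6 → 9; 2 → 7 → 4; 3 → 4 → 7; 4 → 9 → 3; 5 → 8 → 5; 6 → 3 → 1; 7 → 5 → 6; 8 → 2 → 8; 9 → 1 → 2.
Collecting the images, φψ = [9 4 7 3 5 1 6 8 2].

9 4 7 3 5 1 6 8 2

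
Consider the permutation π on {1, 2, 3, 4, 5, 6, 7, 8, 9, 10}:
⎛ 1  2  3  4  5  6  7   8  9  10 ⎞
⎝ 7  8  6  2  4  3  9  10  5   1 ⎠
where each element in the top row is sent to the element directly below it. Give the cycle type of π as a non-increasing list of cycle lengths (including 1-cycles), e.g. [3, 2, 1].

[8, 2]

The disjoint cycles are (1 7 9 5 4 2 8 10)(3 6), with lengths 8, 2 in non-increasing order.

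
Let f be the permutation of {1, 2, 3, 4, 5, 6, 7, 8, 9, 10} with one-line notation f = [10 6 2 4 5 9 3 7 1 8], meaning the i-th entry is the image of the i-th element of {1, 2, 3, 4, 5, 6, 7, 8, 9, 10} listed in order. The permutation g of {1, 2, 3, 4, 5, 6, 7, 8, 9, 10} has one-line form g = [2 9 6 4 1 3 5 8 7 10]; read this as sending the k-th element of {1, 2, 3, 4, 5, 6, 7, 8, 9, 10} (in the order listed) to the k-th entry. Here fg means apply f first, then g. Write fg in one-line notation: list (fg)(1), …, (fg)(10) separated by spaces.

10 3 9 4 1 7 6 5 2 8

Chase each element through f then g: 1 → 10 → 10; 2 → 6 → 3; 3 → 2 → 9; 4 → 4 → 4; 5 → 5 → 1; 6 → 9 → 7; 7 → 3 → 6; 8 → 7 → 5; 9 → 1 → 2; 10 → 8 → 8.
Collecting the images, fg = [10 3 9 4 1 7 6 5 2 8].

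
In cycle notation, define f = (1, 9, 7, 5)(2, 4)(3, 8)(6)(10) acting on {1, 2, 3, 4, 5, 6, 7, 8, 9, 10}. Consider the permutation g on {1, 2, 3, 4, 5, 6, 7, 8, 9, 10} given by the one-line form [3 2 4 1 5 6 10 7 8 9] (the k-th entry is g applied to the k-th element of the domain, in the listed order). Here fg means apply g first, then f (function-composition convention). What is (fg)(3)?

2

g(3) = 4, then f(4) = 2; composing gives (fg)(3) = 2.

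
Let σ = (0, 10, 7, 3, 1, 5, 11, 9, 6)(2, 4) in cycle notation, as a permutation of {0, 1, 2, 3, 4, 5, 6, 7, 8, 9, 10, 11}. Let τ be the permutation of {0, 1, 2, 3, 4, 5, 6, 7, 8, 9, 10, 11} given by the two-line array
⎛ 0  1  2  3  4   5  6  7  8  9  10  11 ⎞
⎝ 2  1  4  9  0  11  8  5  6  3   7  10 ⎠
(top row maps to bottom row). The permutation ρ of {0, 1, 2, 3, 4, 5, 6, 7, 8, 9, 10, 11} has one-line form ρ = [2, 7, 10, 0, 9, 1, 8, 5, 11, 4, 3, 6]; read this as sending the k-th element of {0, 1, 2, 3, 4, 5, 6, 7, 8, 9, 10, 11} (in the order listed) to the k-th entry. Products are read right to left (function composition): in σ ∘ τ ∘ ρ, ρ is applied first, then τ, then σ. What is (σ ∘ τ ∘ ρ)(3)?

4

(σ ∘ τ ∘ ρ)(3) = σ(τ(ρ(3))). ρ(3) = 0, then τ(0) = 2, then σ(2) = 4, so the result is 4.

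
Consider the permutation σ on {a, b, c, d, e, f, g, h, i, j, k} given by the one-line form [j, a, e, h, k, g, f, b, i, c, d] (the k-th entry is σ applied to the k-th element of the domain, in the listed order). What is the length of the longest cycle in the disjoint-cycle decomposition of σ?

Decomposing into disjoint cycles gives (a j c e k d h b)(f g); the longest has length 8.

8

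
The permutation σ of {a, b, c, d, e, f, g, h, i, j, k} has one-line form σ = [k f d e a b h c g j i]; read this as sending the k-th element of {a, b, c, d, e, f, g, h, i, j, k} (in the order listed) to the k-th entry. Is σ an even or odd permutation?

even

In disjoint-cycle form the cycle lengths are 8, 2, 1.
A cycle of length ℓ contributes ℓ−1 transpositions, so σ is a product of 7 + 1 = 8 transpositions — even.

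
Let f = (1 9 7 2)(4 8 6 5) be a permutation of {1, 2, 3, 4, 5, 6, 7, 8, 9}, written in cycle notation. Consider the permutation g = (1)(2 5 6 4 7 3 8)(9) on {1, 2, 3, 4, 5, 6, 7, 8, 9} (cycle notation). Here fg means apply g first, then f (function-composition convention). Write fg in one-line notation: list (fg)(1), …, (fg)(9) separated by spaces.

Chase each element through g then f: 1 → 1 → 9; 2 → 5 → 4; 3 → 8 → 6; 4 → 7 → 2; 5 → 6 → 5; 6 → 4 → 8; 7 → 3 → 3; 8 → 2 → 1; 9 → 9 → 7.
So fg in one-line form is 9 4 6 2 5 8 3 1 7.

9 4 6 2 5 8 3 1 7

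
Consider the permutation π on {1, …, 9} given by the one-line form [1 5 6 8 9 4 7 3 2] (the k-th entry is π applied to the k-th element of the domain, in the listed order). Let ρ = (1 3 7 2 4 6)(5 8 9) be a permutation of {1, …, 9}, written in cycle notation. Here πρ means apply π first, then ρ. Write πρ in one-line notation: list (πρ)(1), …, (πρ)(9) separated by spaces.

3 8 1 9 5 6 2 7 4

(πρ)(x) = ρ(π(x)). Computing each image: ρ(π(1)) = ρ(1) = 3, ρ(π(2)) = ρ(5) = 8, ρ(π(3)) = ρ(6) = 1, ρ(π(4)) = ρ(8) = 9, ρ(π(5)) = ρ(9) = 5, ρ(π(6)) = ρ(4) = 6, ρ(π(7)) = ρ(7) = 2, ρ(π(8)) = ρ(3) = 7, ρ(π(9)) = ρ(2) = 4.
Hence πρ = [3 8 1 9 5 6 2 7 4].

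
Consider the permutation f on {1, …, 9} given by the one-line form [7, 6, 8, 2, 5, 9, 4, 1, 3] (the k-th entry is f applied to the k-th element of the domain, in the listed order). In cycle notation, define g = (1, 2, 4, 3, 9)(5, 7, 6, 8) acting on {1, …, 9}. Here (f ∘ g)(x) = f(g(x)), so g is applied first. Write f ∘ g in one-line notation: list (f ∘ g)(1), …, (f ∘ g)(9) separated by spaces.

(f ∘ g)(x) = f(g(x)). Computing each image: f(g(1)) = f(2) = 6, f(g(2)) = f(4) = 2, f(g(3)) = f(9) = 3, f(g(4)) = f(3) = 8, f(g(5)) = f(7) = 4, f(g(6)) = f(8) = 1, f(g(7)) = f(6) = 9, f(g(8)) = f(5) = 5, f(g(9)) = f(1) = 7.
Hence f ∘ g = [6 2 3 8 4 1 9 5 7].

6 2 3 8 4 1 9 5 7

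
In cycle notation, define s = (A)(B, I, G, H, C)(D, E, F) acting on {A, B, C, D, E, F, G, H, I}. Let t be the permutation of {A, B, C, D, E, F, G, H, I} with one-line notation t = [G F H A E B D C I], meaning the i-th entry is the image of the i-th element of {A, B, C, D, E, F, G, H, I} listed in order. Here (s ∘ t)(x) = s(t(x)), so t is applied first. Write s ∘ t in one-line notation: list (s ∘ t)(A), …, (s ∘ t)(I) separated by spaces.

(s ∘ t)(x) = s(t(x)). Computing each image: s(t(A)) = s(G) = H, s(t(B)) = s(F) = D, s(t(C)) = s(H) = C, s(t(D)) = s(A) = A, s(t(E)) = s(E) = F, s(t(F)) = s(B) = I, s(t(G)) = s(D) = E, s(t(H)) = s(C) = B, s(t(I)) = s(I) = G.
Hence s ∘ t = [H D C A F I E B G].

H D C A F I E B G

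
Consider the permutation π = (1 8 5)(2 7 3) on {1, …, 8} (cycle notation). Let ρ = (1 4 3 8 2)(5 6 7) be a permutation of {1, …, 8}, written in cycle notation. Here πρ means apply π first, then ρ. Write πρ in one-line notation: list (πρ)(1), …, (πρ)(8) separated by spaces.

2 5 1 3 4 7 8 6

Chase each element through π then ρ: 1 → 8 → 2; 2 → 7 → 5; 3 → 2 → 1; 4 → 4 → 3; 5 → 1 → 4; 6 → 6 → 7; 7 → 3 → 8; 8 → 5 → 6.
Collecting the images, πρ = [2 5 1 3 4 7 8 6].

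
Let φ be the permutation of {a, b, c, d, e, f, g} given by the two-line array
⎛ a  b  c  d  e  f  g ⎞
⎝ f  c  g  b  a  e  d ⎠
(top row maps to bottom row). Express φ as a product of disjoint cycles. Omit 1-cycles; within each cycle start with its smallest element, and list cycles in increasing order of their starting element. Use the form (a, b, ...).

Start at a and follow images: a → f → e → a, giving the cycle (a, f, e).
Repeating from the next unused element and collecting all non-trivial cycles gives (a, f, e)(b, c, g, d).

(a, f, e)(b, c, g, d)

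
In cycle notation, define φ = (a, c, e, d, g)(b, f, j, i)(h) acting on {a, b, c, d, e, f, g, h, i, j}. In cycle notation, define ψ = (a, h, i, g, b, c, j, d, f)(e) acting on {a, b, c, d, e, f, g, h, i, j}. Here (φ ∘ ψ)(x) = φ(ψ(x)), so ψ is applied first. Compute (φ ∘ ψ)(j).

ψ(j) = d, then φ(d) = g; composing gives (φ ∘ ψ)(j) = g.

g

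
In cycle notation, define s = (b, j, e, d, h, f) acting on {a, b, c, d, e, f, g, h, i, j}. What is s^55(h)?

h lies in the 6-cycle (b, j, e, d, h, f).
Since the cycle has length 6, s^55 acts on it the same as s^1 (55 mod 6 = 1).
Stepping 1 place around the cycle: h → f.

f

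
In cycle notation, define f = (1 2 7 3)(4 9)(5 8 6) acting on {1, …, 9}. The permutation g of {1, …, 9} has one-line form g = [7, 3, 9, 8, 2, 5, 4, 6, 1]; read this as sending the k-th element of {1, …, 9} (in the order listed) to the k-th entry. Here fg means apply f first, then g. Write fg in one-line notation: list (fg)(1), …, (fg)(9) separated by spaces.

(fg)(x) = g(f(x)). Computing each image: g(f(1)) = g(2) = 3, g(f(2)) = g(7) = 4, g(f(3)) = g(1) = 7, g(f(4)) = g(9) = 1, g(f(5)) = g(8) = 6, g(f(6)) = g(5) = 2, g(f(7)) = g(3) = 9, g(f(8)) = g(6) = 5, g(f(9)) = g(4) = 8.
Hence fg = [3 4 7 1 6 2 9 5 8].

3 4 7 1 6 2 9 5 8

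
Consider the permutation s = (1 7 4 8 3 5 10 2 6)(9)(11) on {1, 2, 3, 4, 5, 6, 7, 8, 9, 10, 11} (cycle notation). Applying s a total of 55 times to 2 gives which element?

2 lies in the 9-cycle (1 7 4 8 3 5 10 2 6).
On a 9-cycle, s^9 is the identity, so s^55 = s^1 there (55 ≡ 1 mod 9).
Advancing 1 step from 2: 2 → 6.

6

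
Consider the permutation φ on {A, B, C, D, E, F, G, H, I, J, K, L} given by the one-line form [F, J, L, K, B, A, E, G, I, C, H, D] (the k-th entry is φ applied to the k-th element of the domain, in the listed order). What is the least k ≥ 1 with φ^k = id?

18

The disjoint-cycle form of φ has cycle lengths 9, 2, 1.
Since disjoint cycles commute, ord(φ) = lcm(9, 2) = 18.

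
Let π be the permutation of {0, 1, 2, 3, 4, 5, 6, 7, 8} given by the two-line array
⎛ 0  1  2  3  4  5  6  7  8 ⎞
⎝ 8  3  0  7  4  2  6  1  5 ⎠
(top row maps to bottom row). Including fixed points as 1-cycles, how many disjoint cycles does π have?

4

The cycle decomposition is (0, 8, 5, 2)(1, 3, 7)(4)(6), which has 4 cycles (counting 1-cycles).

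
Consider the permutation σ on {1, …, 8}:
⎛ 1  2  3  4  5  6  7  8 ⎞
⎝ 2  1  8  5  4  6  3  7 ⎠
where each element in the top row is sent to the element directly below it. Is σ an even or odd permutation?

In disjoint-cycle form the cycle lengths are 3, 2, 2, 1.
A cycle of length ℓ contributes ℓ−1 transpositions, so σ is a product of 2 + 1 + 1 = 4 transpositions — even.

even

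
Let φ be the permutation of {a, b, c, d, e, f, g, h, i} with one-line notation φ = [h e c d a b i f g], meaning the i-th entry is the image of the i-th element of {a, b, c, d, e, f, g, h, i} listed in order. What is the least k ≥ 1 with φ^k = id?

10

The disjoint-cycle form of φ has cycle lengths 5, 2, 1, 1.
The order is lcm(5, 2) = 10.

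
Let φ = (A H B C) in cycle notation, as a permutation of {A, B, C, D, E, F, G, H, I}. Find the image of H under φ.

H appears in (A H B C); the next entry (wrapping around) is B.

B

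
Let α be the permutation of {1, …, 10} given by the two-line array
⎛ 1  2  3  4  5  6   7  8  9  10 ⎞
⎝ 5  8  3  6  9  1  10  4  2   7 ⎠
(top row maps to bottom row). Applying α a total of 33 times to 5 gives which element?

Tracing 5 → 9 → … returns to 5 after 7 steps, so 5 lies in a 7-cycle (1 5 9 2 8 4 6).
Since the cycle has length 7, α^33 acts on it the same as α^5 (33 mod 7 = 5).
Advancing 5 steps from 5: 5 → 9 → 2 → 8 → 4 → 6.

6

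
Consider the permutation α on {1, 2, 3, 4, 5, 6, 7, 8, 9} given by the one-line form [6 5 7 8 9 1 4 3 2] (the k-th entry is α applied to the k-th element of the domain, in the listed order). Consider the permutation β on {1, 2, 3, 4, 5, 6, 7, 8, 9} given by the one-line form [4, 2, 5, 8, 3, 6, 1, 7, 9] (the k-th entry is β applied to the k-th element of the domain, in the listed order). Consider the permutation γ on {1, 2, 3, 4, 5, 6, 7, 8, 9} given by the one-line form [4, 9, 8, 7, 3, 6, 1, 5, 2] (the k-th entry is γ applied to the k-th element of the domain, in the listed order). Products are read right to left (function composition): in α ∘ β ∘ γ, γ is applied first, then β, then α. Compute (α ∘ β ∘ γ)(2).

Chase 2: γ(2) = 9; β(9) = 9; α(9) = 2. Hence (α ∘ β ∘ γ)(2) = 2.

2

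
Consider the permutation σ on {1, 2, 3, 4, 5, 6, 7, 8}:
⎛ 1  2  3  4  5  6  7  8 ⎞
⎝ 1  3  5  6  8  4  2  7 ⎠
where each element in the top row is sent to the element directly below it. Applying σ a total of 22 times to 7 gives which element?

3

Tracing 7 → 2 → … returns to 7 after 5 steps, so 7 lies in a 5-cycle (2, 3, 5, 8, 7).
On a 5-cycle, σ^5 is the identity, so σ^22 = σ^2 there (22 ≡ 2 mod 5).
Advancing 2 steps from 7: 7 → 2 → 3.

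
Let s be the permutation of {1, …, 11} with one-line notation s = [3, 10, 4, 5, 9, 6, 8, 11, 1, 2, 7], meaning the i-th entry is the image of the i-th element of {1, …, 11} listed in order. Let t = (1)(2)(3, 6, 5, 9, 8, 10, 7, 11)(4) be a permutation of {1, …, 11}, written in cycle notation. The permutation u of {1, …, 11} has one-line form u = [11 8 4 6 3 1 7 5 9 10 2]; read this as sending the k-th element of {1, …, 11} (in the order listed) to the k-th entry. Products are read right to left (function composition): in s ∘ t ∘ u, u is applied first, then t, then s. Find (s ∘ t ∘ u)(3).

(s ∘ t ∘ u)(3) = s(t(u(3))). u(3) = 4, then t(4) = 4, then s(4) = 5, so the result is 5.

5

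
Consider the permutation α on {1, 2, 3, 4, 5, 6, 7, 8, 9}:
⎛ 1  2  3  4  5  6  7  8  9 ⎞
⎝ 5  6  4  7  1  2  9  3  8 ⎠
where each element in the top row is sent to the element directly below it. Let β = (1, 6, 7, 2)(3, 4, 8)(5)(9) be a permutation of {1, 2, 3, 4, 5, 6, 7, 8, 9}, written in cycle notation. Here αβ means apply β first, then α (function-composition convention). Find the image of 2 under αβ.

First apply β: β(2) = 1, then α(1) = 5. Thus (αβ)(2) = 5.

5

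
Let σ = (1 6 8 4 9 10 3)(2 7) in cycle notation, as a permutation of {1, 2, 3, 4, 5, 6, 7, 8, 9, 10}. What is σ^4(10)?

10 lies in the 7-cycle (1 6 8 4 9 10 3).
Stepping 4 places around the cycle: 10 → 3 → 1 → 6 → 8.

8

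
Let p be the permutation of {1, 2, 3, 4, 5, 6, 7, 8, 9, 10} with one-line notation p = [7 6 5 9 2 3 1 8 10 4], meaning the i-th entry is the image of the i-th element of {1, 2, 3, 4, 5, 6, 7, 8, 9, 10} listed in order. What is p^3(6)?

2

Tracing 6 → 3 → … returns to 6 after 4 steps, so 6 lies in a 4-cycle (2 6 3 5).
Advancing 3 steps from 6: 6 → 3 → 5 → 2.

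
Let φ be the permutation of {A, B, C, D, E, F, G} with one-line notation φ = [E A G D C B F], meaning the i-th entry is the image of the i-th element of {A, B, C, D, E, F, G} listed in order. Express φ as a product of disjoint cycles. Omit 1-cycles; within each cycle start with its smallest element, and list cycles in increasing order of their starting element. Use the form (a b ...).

Start at A and follow images: A → E → C → G → F → B → A, giving the cycle (A E C G F B).
Continuing from each remaining unvisited element yields (A E C G F B).

(A E C G F B)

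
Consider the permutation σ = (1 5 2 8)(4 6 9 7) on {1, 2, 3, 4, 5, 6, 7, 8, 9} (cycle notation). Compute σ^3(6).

6 lies in the 4-cycle (4 6 9 7).
Advancing 3 steps from 6: 6 → 9 → 7 → 4.

4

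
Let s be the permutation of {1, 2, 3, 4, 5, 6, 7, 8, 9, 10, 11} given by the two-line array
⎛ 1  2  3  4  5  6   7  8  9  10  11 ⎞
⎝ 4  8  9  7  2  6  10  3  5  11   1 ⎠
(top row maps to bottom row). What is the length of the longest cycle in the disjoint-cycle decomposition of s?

Decomposing into disjoint cycles gives (1, 4, 7, 10, 11)(2, 8, 3, 9, 5); the longest has length 5.

5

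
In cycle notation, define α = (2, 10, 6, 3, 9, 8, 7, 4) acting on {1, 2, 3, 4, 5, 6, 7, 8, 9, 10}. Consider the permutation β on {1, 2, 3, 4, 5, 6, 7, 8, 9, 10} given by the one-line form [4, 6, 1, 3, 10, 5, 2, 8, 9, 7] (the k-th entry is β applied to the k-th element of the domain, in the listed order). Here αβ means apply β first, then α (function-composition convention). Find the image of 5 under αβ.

(αβ)(5) = α(β(5)). β(5) = 10, then α(10) = 6. So (αβ)(5) = 6.

6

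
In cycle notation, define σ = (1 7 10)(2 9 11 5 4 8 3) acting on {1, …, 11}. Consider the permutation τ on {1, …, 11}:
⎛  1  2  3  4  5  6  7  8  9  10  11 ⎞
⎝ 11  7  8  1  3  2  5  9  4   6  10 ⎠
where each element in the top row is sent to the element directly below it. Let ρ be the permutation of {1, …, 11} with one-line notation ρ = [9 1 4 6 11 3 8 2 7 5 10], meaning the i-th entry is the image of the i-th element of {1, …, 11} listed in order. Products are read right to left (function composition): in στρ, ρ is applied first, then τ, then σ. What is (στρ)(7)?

11

(στρ)(7) = σ(τ(ρ(7))). ρ(7) = 8, then τ(8) = 9, then σ(9) = 11, so the result is 11.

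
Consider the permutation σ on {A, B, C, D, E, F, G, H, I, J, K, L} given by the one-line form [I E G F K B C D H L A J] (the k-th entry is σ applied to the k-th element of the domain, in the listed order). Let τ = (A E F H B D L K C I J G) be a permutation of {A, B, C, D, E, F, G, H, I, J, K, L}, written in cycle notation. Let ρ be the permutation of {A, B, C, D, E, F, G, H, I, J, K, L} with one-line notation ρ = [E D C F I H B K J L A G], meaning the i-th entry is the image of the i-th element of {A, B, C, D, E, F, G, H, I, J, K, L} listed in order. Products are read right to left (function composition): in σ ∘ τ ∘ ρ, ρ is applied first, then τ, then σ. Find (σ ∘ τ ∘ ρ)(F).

E

Apply the permutations in order: ρ(F) = H, then τ(H) = B, then σ(B) = E. So (σ ∘ τ ∘ ρ)(F) = E.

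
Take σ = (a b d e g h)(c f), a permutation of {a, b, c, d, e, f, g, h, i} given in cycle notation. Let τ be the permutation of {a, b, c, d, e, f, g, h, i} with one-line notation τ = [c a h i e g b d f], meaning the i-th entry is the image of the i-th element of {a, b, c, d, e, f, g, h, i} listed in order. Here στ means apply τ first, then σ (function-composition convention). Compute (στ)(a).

τ(a) = c, then σ(c) = f; composing gives (στ)(a) = f.

f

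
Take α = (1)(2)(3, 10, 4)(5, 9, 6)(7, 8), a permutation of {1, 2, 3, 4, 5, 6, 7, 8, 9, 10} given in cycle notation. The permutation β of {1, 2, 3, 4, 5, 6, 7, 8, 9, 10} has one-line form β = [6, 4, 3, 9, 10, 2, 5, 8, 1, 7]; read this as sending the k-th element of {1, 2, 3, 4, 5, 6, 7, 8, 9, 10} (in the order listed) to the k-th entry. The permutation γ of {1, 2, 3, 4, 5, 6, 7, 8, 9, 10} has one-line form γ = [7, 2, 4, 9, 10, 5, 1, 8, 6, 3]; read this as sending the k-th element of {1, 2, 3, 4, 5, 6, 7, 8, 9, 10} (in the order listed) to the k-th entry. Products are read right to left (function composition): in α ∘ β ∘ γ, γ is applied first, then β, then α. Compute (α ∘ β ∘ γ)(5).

(α ∘ β ∘ γ)(5) = α(β(γ(5))). γ(5) = 10, then β(10) = 7, then α(7) = 8, so the result is 8.

8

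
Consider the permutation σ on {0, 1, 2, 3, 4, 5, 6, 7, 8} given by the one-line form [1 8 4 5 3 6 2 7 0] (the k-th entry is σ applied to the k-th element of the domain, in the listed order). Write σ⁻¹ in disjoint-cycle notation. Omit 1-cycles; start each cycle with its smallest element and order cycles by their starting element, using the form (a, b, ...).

(0, 8, 1)(2, 6, 5, 3, 4)

First write σ in disjoint cycles: (0, 1, 8)(2, 4, 3, 5, 6).
Reversing each cycle (and rotating so the smallest element leads) gives σ⁻¹ = (0, 8, 1)(2, 6, 5, 3, 4).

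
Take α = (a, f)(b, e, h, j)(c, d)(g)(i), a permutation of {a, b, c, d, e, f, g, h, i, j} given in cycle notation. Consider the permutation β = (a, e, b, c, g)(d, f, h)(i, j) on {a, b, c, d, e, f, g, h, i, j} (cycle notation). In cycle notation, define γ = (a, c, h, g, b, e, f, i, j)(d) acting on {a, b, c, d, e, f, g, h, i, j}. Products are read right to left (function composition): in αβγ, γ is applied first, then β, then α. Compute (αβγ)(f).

Chase f: γ(f) = i; β(i) = j; α(j) = b. Hence (αβγ)(f) = b.

b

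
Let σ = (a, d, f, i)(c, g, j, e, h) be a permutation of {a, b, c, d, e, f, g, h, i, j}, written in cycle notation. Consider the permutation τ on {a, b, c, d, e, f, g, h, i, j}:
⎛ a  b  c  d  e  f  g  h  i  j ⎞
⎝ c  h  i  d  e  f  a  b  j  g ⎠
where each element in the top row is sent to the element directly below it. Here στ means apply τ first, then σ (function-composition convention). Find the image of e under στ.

h

τ(e) = e, then σ(e) = h; composing gives (στ)(e) = h.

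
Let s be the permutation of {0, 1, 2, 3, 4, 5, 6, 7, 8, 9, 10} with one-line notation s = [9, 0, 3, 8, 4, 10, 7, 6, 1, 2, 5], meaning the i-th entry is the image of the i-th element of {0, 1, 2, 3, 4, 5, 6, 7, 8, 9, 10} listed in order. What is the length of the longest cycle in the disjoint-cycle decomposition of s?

Decomposing into disjoint cycles gives (0, 9, 2, 3, 8, 1)(5, 10)(6, 7); the longest has length 6.

6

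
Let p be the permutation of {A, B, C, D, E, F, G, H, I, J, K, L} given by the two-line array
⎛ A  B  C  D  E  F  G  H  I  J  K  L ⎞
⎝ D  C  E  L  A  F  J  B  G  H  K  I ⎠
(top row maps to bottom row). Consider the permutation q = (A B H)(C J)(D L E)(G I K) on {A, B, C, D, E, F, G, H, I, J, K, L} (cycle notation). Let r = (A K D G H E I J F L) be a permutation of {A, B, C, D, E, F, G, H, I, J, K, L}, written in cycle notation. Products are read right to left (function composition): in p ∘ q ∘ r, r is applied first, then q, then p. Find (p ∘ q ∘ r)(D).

G

Chase D: r(D) = G; q(G) = I; p(I) = G. Hence (p ∘ q ∘ r)(D) = G.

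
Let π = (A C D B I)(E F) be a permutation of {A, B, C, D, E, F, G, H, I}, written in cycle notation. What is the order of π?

The disjoint cycles have lengths 5, 2, 1, 1.
Since disjoint cycles commute, ord(π) = lcm(5, 2) = 10.

10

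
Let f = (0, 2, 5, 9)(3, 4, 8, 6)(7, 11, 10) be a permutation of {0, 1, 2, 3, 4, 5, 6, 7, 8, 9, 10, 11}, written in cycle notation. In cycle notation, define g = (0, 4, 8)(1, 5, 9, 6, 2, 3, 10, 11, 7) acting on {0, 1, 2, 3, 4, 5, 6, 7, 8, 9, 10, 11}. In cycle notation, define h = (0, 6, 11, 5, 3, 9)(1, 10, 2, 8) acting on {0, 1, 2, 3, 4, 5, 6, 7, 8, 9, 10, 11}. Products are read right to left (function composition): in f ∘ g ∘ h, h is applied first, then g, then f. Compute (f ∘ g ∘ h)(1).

(f ∘ g ∘ h)(1) = f(g(h(1))). h(1) = 10, then g(10) = 11, then f(11) = 10, so the result is 10.

10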